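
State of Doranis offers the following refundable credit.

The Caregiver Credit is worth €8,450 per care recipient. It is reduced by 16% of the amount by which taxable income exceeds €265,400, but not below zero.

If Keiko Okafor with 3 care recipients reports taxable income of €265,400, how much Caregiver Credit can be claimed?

€25,350

Caregiver Credit: base = 3 × €8,450 = €25,350. €265,400 is at or below the €265,400 threshold, so the full €25,350 applies.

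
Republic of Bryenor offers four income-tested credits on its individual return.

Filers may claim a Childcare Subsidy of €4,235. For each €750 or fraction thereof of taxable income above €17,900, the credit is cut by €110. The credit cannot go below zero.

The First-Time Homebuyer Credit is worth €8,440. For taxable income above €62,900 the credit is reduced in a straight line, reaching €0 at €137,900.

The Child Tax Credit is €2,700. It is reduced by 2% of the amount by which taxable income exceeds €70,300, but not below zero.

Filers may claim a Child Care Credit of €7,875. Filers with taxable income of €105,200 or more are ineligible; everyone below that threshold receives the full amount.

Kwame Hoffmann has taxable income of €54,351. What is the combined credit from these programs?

Childcare Subsidy: income exceeds €17,900 by €36,451 → 49 increments × €110 = €5,390 ≥ base, so the credit is €0.
First-Time Homebuyer Credit: €54,351 is at or below the €62,900 threshold, so the full €8,440 applies.
Child Tax Credit: €54,351 is at or below the €70,300 threshold, so the full €2,700 applies.
Child Care Credit: €54,351 is below the €105,200 cutoff, so the full €7,875 applies.
Total: €0 + €8,440 + €2,700 + €7,875 = €19,015.

€19,015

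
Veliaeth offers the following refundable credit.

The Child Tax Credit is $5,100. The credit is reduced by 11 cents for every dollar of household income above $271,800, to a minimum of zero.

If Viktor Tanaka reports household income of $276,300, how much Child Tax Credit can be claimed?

$4,605

Child Tax Credit: 11% of the $4,500 excess over $271,800 is $495; credit = $5,100 − $495 = $4,605.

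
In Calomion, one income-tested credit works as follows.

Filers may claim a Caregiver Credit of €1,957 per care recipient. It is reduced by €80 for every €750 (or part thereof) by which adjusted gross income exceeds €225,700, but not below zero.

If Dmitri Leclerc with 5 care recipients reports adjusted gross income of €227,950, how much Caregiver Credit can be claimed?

Caregiver Credit: base = 5 × €1,957 = €9,785. income exceeds €225,700 by €2,250, which is 3 full-or-partial €750 increments; reduction = 3 × €80 = €240, leaving €9,545.

€9,545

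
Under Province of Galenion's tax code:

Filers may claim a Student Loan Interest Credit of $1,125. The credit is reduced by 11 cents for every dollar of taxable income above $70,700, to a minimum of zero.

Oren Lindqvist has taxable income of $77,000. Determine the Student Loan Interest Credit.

$432

Student Loan Interest Credit: 11% of the $6,300 excess over $70,700 is $693; credit = $1,125 − $693 = $432.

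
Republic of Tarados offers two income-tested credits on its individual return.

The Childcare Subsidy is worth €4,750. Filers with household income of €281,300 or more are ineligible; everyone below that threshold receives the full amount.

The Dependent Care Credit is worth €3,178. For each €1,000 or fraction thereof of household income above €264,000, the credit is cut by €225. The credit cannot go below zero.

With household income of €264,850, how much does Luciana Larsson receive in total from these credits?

Childcare Subsidy: €264,850 is below the €281,300 cutoff, so the full €4,750 applies.
Dependent Care Credit: income exceeds €264,000 by €850, which is 1 full-or-partial €1,000 increment; reduction = 1 × €225 = €225, leaving €2,953.
Total: €4,750 + €2,953 = €7,703.

€7,703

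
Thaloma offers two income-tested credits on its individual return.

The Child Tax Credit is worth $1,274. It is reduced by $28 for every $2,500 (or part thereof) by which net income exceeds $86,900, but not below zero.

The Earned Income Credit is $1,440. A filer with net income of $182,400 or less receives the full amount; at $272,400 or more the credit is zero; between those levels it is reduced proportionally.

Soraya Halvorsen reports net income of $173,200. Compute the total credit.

$1,734

Child Tax Credit: income exceeds $86,900 by $86,300, which is 35 full-or-partial $2,500 increments; reduction = 35 × $28 = $980, leaving $294.
Earned Income Credit: $173,200 is at or below the $182,400 threshold, so the full $1,440 applies.
Total: $294 + $1,440 = $1,734.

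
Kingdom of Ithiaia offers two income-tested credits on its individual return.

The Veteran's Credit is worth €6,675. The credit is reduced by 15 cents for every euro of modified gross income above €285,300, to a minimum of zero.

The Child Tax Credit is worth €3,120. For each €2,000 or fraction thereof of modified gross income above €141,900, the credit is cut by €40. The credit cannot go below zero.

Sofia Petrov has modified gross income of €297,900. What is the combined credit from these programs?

Veteran's Credit: 15% of the €12,600 excess over €285,300 is €1,890; credit = €6,675 − €1,890 = €4,785.
Child Tax Credit: income exceeds €141,900 by €156,000 → 78 increments × €40 = €3,120 ≥ base, so the credit is €0.
Total: €4,785 + €0 = €4,785.

€4,785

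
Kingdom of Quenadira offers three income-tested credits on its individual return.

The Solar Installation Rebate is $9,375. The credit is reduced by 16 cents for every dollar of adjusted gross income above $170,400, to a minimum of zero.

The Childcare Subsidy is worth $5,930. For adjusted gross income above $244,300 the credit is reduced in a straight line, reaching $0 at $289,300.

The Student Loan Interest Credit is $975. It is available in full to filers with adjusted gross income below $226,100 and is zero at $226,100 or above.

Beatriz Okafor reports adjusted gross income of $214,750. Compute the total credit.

Solar Installation Rebate: 16% of the $44,350 excess over $170,400 is $7,096; credit = $9,375 − $7,096 = $2,279.
Childcare Subsidy: $214,750 is at or below the $244,300 threshold, so the full $5,930 applies.
Student Loan Interest Credit: $214,750 is below the $226,100 cutoff, so the full $975 applies.
Total: $2,279 + $5,930 + $975 = $9,184.

$9,184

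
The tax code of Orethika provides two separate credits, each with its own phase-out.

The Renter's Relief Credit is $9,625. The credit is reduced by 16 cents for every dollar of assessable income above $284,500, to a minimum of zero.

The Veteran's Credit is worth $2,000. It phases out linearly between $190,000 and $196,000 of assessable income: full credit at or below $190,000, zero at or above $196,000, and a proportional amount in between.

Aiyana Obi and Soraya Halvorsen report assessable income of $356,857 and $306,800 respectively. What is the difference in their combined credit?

$6,057

Aiyana ($356,857): Renter's Relief Credit: 16% of the $72,357 excess over $284,500 is $11,577.12 ≥ base, so the credit is $0. Veteran's Credit: $356,857 is at or above $196,000, so the credit is $0. total $0 + $0 = $0
Soraya ($306,800): Renter's Relief Credit: 16% of the $22,300 excess over $284,500 is $3,568; credit = $9,625 − $3,568 = $6,057. Veteran's Credit: $306,800 is at or above $196,000, so the credit is $0. total $6,057 + $0 = $6,057
Difference: |$0 − $6,057| = $6,057.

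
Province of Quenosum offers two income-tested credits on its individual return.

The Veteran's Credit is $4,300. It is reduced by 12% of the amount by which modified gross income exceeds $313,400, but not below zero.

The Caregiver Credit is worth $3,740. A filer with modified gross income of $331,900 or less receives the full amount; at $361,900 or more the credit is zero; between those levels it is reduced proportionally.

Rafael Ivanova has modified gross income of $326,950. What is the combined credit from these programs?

Veteran's Credit: 12% of the $13,550 excess over $313,400 is $1,626; credit = $4,300 − $1,626 = $2,674.
Caregiver Credit: $326,950 is at or below the $331,900 threshold, so the full $3,740 applies.
Total: $2,674 + $3,740 = $6,414.

$6,414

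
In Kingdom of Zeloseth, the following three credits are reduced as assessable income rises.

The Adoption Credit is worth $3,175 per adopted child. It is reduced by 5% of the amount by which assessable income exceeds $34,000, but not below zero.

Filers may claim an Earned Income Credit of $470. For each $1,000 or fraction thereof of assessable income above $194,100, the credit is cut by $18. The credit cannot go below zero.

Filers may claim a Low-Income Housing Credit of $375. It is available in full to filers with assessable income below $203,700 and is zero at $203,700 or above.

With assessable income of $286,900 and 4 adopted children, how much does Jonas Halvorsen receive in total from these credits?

Adoption Credit: base = 4 × $3,175 = $12,700. 5% of the $252,900 excess over $34,000 is $12,645; credit = $12,700 − $12,645 = $55.
Earned Income Credit: income exceeds $194,100 by $92,800 → 93 increments × $18 = $1,674 ≥ base, so the credit is $0.
Low-Income Housing Credit: $286,900 meets or exceeds the $203,700 cutoff, so the credit is $0.
Total: $55 + $0 + $0 = $55.

$55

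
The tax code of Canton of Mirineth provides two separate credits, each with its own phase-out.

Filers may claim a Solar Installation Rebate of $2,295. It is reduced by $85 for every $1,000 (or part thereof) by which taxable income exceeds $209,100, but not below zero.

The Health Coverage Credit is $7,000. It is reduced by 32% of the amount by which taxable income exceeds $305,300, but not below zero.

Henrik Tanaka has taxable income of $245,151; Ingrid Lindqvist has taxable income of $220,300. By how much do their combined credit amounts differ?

$1,275

Henrik ($245,151): Solar Installation Rebate: income exceeds $209,100 by $36,051 → 37 increments × $85 = $3,145 ≥ base, so the credit is $0. Health Coverage Credit: $245,151 is at or below the $305,300 threshold, so the full $7,000 applies. total $0 + $7,000 = $7,000
Ingrid ($220,300): Solar Installation Rebate: income exceeds $209,100 by $11,200, which is 12 full-or-partial $1,000 increments; reduction = 12 × $85 = $1,020, leaving $1,275. Health Coverage Credit: $220,300 is at or below the $305,300 threshold, so the full $7,000 applies. total $1,275 + $7,000 = $8,275
Difference: |$7,000 − $8,275| = $1,275.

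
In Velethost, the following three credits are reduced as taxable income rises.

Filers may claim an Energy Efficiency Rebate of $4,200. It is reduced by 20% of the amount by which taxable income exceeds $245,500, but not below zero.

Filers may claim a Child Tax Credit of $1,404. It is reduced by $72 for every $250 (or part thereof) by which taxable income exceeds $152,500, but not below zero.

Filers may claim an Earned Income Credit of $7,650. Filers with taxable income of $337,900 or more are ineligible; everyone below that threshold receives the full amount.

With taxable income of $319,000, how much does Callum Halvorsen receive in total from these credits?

$7,650

Energy Efficiency Rebate: 20% of the $73,500 excess over $245,500 is $14,700 ≥ base, so the credit is $0.
Child Tax Credit: income exceeds $152,500 by $166,500 → 666 increments × $72 = $47,952 ≥ base, so the credit is $0.
Earned Income Credit: $319,000 is below the $337,900 cutoff, so the full $7,650 applies.
Total: $0 + $0 + $7,650 = $7,650.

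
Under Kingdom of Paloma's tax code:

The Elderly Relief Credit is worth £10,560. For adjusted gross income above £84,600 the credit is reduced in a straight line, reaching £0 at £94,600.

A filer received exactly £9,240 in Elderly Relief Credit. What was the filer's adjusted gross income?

£9,240 is 9,240/10,560 of the full £10,560, so 1,320/10,560 of the £10,000 range has been used: income = £84,600 + £10,000 × 1,320/10,560 = £85,850.

£85,850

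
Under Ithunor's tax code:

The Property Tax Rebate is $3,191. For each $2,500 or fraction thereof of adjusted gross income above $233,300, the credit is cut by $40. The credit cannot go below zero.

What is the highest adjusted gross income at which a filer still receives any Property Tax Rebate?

$430,800

After 79 increments the reduction is 79 × $40 = $3,160, leaving $31; one more increment wipes it out. Increment 79 ends at excess 79 × $2,500 = $197,500, so the highest qualifying income is $233,300 + $197,500 = $430,800.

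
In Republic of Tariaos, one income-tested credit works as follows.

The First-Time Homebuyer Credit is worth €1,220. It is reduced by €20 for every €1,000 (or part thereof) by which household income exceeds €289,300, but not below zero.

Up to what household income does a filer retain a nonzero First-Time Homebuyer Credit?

After 60 increments the reduction is 60 × €20 = €1,200, leaving €20; one more increment wipes it out. Increment 60 ends at excess 60 × €1,000 = €60,000, so the highest qualifying income is €289,300 + €60,000 = €349,300.

€349,300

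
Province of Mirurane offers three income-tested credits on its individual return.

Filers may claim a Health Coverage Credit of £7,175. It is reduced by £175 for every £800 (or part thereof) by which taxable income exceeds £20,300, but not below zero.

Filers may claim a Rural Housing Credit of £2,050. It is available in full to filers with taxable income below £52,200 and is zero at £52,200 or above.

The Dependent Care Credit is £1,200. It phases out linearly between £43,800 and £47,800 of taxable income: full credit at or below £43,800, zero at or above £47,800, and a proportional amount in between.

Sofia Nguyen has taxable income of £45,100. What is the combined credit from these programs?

Health Coverage Credit: income exceeds £20,300 by £24,800, which is 31 full-or-partial £800 increments; reduction = 31 × £175 = £5,425, leaving £1,750.
Rural Housing Credit: £45,100 is below the £52,200 cutoff, so the full £2,050 applies.
Dependent Care Credit: £45,100 is £1,300 into a £4,000 phase-out range, leaving 2,700/4,000 of the credit: £1,200 × 2,700/4,000 = £810.
Total: £1,750 + £2,050 + £810 = £4,610.

£4,610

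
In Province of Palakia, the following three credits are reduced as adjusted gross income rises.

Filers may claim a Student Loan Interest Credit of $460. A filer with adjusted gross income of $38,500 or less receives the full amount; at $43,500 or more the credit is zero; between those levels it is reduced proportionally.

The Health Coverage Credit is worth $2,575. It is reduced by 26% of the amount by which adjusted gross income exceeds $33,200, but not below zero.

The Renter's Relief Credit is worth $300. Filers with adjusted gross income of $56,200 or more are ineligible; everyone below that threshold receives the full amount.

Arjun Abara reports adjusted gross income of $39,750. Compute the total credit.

Student Loan Interest Credit: $39,750 is $1,250 into a $5,000 phase-out range, leaving 3,750/5,000 of the credit: $460 × 3,750/5,000 = $345.
Health Coverage Credit: 26% of the $6,550 excess over $33,200 is $1,703; credit = $2,575 − $1,703 = $872.
Renter's Relief Credit: $39,750 is below the $56,200 cutoff, so the full $300 applies.
Total: $345 + $872 + $300 = $1,517.

$1,517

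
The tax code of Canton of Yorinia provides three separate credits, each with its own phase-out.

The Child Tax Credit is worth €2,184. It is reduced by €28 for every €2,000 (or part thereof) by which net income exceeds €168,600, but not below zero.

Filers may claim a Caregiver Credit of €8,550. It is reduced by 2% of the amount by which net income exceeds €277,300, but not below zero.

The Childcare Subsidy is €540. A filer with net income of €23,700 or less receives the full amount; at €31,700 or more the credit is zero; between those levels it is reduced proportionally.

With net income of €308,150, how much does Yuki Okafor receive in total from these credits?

€8,157

Child Tax Credit: income exceeds €168,600 by €139,550, which is 70 full-or-partial €2,000 increments; reduction = 70 × €28 = €1,960, leaving €224.
Caregiver Credit: 2% of the €30,850 excess over €277,300 is €617; credit = €8,550 − €617 = €7,933.
Childcare Subsidy: €308,150 is at or above €31,700, so the credit is €0.
Total: €224 + €7,933 + €0 = €8,157.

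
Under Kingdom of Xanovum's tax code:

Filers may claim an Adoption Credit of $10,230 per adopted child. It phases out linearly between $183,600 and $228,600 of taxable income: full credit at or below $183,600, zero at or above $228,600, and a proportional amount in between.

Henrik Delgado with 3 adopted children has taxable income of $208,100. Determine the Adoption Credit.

$13,981

Adoption Credit: base = 3 × $10,230 = $30,690. $208,100 is $24,500 into a $45,000 phase-out range, leaving 20,500/45,000 of the credit: $30,690 × 20,500/45,000 = $13,981.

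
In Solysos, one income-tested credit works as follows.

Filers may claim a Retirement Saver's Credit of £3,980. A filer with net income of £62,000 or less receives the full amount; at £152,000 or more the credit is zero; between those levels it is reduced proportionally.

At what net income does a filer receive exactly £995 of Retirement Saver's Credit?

£129,500

£995 is 995/3,980 of the full £3,980, so 2,985/3,980 of the £90,000 range has been used: income = £62,000 + £90,000 × 2,985/3,980 = £129,500.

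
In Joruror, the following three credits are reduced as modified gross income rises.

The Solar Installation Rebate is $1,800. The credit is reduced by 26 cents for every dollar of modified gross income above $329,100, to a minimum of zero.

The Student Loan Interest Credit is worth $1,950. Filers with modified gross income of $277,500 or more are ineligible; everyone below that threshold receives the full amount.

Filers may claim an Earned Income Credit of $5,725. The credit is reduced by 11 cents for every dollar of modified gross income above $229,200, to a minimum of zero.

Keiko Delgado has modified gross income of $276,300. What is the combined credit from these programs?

$4,294

Solar Installation Rebate: $276,300 is at or below the $329,100 threshold, so the full $1,800 applies.
Student Loan Interest Credit: $276,300 is below the $277,500 cutoff, so the full $1,950 applies.
Earned Income Credit: 11% of the $47,100 excess over $229,200 is $5,181; credit = $5,725 − $5,181 = $544.
Total: $1,800 + $1,950 + $544 = $4,294.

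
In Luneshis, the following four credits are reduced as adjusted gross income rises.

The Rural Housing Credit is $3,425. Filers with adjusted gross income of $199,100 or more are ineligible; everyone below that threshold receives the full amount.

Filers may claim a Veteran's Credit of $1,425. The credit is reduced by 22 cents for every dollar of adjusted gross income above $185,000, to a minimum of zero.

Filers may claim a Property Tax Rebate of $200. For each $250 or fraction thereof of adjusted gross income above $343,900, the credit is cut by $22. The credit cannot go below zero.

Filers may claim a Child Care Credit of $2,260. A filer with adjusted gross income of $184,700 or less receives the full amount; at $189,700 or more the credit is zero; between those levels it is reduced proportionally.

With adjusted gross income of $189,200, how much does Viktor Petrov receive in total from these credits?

Rural Housing Credit: $189,200 is below the $199,100 cutoff, so the full $3,425 applies.
Veteran's Credit: 22% of the $4,200 excess over $185,000 is $924; credit = $1,425 − $924 = $501.
Property Tax Rebate: $189,200 is at or below the $343,900 threshold, so the full $200 applies.
Child Care Credit: $189,200 is $4,500 into a $5,000 phase-out range, leaving 500/5,000 of the credit: $2,260 × 500/5,000 = $226.
Total: $3,425 + $501 + $200 + $226 = $4,352.

$4,352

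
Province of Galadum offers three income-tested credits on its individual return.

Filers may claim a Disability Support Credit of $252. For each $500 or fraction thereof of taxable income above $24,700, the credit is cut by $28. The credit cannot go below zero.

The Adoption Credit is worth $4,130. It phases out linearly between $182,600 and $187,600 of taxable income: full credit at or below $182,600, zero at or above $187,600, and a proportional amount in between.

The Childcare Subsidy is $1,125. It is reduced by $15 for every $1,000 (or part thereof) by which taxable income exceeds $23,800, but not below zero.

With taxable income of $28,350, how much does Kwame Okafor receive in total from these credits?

Disability Support Credit: income exceeds $24,700 by $3,650, which is 8 full-or-partial $500 increments; reduction = 8 × $28 = $224, leaving $28.
Adoption Credit: $28,350 is at or below the $182,600 threshold, so the full $4,130 applies.
Childcare Subsidy: income exceeds $23,800 by $4,550, which is 5 full-or-partial $1,000 increments; reduction = 5 × $15 = $75, leaving $1,050.
Total: $28 + $4,130 + $1,050 = $5,208.

$5,208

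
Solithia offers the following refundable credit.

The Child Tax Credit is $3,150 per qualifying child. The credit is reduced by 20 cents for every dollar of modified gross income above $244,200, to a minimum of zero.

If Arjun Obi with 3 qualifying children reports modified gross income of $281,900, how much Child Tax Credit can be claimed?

$1,910

Child Tax Credit: base = 3 × $3,150 = $9,450. 20% of the $37,700 excess over $244,200 is $7,540; credit = $9,450 − $7,540 = $1,910.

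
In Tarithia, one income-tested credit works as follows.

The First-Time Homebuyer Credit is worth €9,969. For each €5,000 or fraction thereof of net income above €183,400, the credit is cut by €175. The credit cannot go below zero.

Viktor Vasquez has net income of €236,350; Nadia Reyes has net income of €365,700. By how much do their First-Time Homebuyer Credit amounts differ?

Viktor (€236,350): First-Time Homebuyer Credit: income exceeds €183,400 by €52,950, which is 11 full-or-partial €5,000 increments; reduction = 11 × €175 = €1,925, leaving €8,044.
Nadia (€365,700): First-Time Homebuyer Credit: income exceeds €183,400 by €182,300, which is 37 full-or-partial €5,000 increments; reduction = 37 × €175 = €6,475, leaving €3,494.
Difference: |€8,044 − €3,494| = €4,550.

€4,550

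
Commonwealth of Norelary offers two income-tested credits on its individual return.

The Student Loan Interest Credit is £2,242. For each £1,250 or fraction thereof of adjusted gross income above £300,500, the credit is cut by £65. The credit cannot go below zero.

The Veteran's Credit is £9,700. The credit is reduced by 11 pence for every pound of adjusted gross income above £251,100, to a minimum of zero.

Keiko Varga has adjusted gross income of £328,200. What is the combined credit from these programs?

Student Loan Interest Credit: income exceeds £300,500 by £27,700, which is 23 full-or-partial £1,250 increments; reduction = 23 × £65 = £1,495, leaving £747.
Veteran's Credit: 11% of the £77,100 excess over £251,100 is £8,481; credit = £9,700 − £8,481 = £1,219.
Total: £747 + £1,219 = £1,966.

£1,966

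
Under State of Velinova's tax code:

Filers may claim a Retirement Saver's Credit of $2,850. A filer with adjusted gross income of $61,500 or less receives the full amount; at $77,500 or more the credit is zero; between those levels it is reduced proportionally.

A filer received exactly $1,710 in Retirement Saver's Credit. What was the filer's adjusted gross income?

$1,710 is 1,710/2,850 of the full $2,850, so 1,140/2,850 of the $16,000 range has been used: income = $61,500 + $16,000 × 1,140/2,850 = $67,900.

$67,900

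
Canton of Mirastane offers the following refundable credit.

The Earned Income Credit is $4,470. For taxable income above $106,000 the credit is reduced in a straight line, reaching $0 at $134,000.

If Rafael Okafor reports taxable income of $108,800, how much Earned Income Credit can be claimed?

$4,023

Earned Income Credit: $108,800 is $2,800 into a $28,000 phase-out range, leaving 25,200/28,000 of the credit: $4,470 × 25,200/28,000 = $4,023.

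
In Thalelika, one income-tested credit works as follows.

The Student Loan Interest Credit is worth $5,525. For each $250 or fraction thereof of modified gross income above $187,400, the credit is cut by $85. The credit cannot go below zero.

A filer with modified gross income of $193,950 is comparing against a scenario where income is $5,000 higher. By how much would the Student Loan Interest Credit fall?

$1,700

At $193,950 — income exceeds $187,400 by $6,550, which is 27 full-or-partial $250 increments; reduction = 27 × $85 = $2,295, leaving $3,230.
At $198,950 — income exceeds $187,400 by $11,550, which is 47 full-or-partial $250 increments; reduction = 47 × $85 = $3,995, leaving $1,530.
Lost: $3,230 − $1,530 = $1,700.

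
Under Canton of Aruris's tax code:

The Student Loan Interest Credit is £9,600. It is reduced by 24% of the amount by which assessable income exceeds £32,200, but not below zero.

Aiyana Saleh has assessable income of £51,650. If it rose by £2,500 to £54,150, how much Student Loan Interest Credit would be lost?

At £51,650 — 24% of the £19,450 excess over £32,200 is £4,668; credit = £9,600 − £4,668 = £4,932.
At £54,150 — 24% of the £21,950 excess over £32,200 is £5,268; credit = £9,600 − £5,268 = £4,332.
Lost: £4,932 − £4,332 = £600.

£600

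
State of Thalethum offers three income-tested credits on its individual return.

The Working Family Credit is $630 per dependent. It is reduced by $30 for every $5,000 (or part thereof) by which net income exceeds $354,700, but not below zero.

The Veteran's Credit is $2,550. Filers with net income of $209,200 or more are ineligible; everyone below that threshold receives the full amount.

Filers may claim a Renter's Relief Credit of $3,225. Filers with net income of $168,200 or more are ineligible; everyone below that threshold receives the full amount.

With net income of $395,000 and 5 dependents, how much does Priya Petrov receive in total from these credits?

$2,880

Working Family Credit: base = 5 × $630 = $3,150. income exceeds $354,700 by $40,300, which is 9 full-or-partial $5,000 increments; reduction = 9 × $30 = $270, leaving $2,880.
Veteran's Credit: $395,000 meets or exceeds the $209,200 cutoff, so the credit is $0.
Renter's Relief Credit: $395,000 meets or exceeds the $168,200 cutoff, so the credit is $0.
Total: $2,880 + $0 + $0 = $2,880.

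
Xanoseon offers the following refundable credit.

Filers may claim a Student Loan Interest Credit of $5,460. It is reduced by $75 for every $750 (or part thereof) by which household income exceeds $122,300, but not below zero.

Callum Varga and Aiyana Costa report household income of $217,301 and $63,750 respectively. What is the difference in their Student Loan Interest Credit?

$5,460

Callum ($217,301): Student Loan Interest Credit: income exceeds $122,300 by $95,001 → 127 increments × $75 = $9,525 ≥ base, so the credit is $0.
Aiyana ($63,750): Student Loan Interest Credit: $63,750 is at or below the $122,300 threshold, so the full $5,460 applies.
Difference: |$0 − $5,460| = $5,460.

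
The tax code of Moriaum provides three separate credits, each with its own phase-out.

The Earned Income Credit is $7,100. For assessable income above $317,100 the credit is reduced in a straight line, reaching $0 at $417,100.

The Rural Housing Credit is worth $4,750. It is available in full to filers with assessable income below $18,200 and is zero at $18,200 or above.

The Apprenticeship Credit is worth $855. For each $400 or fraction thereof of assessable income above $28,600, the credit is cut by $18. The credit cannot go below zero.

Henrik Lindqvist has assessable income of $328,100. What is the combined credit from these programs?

$6,319

Earned Income Credit: $328,100 is $11,000 into a $100,000 phase-out range, leaving 89,000/100,000 of the credit: $7,100 × 89,000/100,000 = $6,319.
Rural Housing Credit: $328,100 meets or exceeds the $18,200 cutoff, so the credit is $0.
Apprenticeship Credit: income exceeds $28,600 by $299,500 → 749 increments × $18 = $13,482 ≥ base, so the credit is $0.
Total: $6,319 + $0 + $0 = $6,319.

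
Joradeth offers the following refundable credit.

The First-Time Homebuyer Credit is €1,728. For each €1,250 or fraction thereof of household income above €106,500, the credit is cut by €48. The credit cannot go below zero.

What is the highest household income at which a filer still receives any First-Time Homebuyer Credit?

After 35 increments the reduction is 35 × €48 = €1,680, leaving €48; one more increment wipes it out. Increment 35 ends at excess 35 × €1,250 = €43,750, so the highest qualifying income is €106,500 + €43,750 = €150,250.

€150,250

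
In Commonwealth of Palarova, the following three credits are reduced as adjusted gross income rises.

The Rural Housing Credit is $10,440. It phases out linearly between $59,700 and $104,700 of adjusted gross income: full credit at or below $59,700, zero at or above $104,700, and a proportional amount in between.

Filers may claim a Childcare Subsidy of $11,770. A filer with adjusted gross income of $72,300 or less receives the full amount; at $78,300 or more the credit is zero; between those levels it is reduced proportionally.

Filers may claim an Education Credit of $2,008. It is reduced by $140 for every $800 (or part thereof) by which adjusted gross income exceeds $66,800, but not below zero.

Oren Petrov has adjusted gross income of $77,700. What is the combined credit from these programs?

$7,489

Rural Housing Credit: $77,700 is $18,000 into a $45,000 phase-out range, leaving 27,000/45,000 of the credit: $10,440 × 27,000/45,000 = $6,264.
Childcare Subsidy: $77,700 is $5,400 into a $6,000 phase-out range, leaving 600/6,000 of the credit: $11,770 × 600/6,000 = $1,177.
Education Credit: income exceeds $66,800 by $10,900, which is 14 full-or-partial $800 increments; reduction = 14 × $140 = $1,960, leaving $48.
Total: $6,264 + $1,177 + $48 = $7,489.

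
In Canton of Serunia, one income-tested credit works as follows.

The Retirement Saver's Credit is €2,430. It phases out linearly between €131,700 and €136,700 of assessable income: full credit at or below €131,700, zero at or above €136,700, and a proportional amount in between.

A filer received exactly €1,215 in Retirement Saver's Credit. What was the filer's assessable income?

€1,215 is 1,215/2,430 of the full €2,430, so 1,215/2,430 of the €5,000 range has been used: income = €131,700 + €5,000 × 1,215/2,430 = €134,200.

€134,200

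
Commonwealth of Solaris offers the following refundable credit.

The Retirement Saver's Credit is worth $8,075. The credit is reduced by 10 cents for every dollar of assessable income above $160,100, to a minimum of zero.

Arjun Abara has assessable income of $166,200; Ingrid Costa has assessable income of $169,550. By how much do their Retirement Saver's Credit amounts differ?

Arjun ($166,200): Retirement Saver's Credit: 10% of the $6,100 excess over $160,100 is $610; credit = $8,075 − $610 = $7,465.
Ingrid ($169,550): Retirement Saver's Credit: 10% of the $9,450 excess over $160,100 is $945; credit = $8,075 − $945 = $7,130.
Difference: |$7,465 − $7,130| = $335.

$335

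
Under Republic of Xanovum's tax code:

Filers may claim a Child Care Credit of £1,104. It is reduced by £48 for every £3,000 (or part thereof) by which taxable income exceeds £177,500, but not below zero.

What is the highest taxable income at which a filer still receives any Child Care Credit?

£243,500

After 22 increments the reduction is 22 × £48 = £1,056, leaving £48; one more increment wipes it out. Increment 22 ends at excess 22 × £3,000 = £66,000, so the highest qualifying income is £177,500 + £66,000 = £243,500.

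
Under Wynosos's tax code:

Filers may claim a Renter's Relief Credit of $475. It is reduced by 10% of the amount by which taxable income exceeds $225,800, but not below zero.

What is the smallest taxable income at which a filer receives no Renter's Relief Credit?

The credit falls by 10% of each dollar above $225,800, so it reaches zero when the excess is $475 / 10% = $4,750: income = $225,800 + $4,750 = $230,550.

$230,550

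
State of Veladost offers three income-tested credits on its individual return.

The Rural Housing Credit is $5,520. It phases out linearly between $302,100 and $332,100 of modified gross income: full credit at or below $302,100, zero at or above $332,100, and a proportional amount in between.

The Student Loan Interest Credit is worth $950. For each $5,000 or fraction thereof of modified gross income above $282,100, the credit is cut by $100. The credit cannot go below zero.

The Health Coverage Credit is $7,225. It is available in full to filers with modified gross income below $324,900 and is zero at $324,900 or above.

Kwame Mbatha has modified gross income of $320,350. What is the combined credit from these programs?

$9,537

Rural Housing Credit: $320,350 is $18,250 into a $30,000 phase-out range, leaving 11,750/30,000 of the credit: $5,520 × 11,750/30,000 = $2,162.
Student Loan Interest Credit: income exceeds $282,100 by $38,250, which is 8 full-or-partial $5,000 increments; reduction = 8 × $100 = $800, leaving $150.
Health Coverage Credit: $320,350 is below the $324,900 cutoff, so the full $7,225 applies.
Total: $2,162 + $150 + $7,225 = $9,537.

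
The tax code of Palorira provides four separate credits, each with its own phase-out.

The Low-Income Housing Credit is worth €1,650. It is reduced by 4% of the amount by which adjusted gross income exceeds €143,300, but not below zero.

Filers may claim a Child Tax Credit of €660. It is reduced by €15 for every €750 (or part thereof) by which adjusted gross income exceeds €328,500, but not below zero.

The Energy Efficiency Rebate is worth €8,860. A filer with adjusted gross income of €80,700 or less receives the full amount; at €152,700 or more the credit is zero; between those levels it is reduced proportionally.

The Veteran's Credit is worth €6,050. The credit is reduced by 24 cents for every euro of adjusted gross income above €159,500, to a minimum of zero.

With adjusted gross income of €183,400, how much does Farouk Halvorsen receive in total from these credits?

€1,020

Low-Income Housing Credit: 4% of the €40,100 excess over €143,300 is €1,604; credit = €1,650 − €1,604 = €46.
Child Tax Credit: €183,400 is at or below the €328,500 threshold, so the full €660 applies.
Energy Efficiency Rebate: €183,400 is at or above €152,700, so the credit is €0.
Veteran's Credit: 24% of the €23,900 excess over €159,500 is €5,736; credit = €6,050 − €5,736 = €314.
Total: €46 + €660 + €0 + €314 = €1,020.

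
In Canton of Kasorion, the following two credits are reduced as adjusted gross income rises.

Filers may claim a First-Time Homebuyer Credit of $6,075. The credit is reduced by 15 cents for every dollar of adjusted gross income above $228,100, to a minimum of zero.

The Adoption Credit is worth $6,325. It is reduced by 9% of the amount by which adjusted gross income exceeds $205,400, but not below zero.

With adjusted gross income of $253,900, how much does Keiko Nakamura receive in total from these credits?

First-Time Homebuyer Credit: 15% of the $25,800 excess over $228,100 is $3,870; credit = $6,075 − $3,870 = $2,205.
Adoption Credit: 9% of the $48,500 excess over $205,400 is $4,365; credit = $6,325 − $4,365 = $1,960.
Total: $2,205 + $1,960 = $4,165.

$4,165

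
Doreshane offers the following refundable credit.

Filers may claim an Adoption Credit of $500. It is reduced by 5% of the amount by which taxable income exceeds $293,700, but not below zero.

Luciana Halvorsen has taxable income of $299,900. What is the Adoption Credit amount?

Adoption Credit: 5% of the $6,200 excess over $293,700 is $310; credit = $500 − $310 = $190.

$190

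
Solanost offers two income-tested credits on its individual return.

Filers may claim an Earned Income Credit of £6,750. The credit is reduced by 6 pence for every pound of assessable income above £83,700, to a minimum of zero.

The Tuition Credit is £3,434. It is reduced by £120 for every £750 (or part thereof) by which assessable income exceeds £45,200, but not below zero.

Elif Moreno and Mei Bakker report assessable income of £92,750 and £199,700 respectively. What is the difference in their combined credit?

Elif (£92,750): Earned Income Credit: 6% of the £9,050 excess over £83,700 is £543; credit = £6,750 − £543 = £6,207. Tuition Credit: income exceeds £45,200 by £47,550 → 64 increments × £120 = £7,680 ≥ base, so the credit is £0. total £6,207 + £0 = £6,207
Mei (£199,700): Earned Income Credit: 6% of the £116,000 excess over £83,700 is £6,960 ≥ base, so the credit is £0. Tuition Credit: income exceeds £45,200 by £154,500 → 206 increments × £120 = £24,720 ≥ base, so the credit is £0. total £0 + £0 = £0
Difference: |£6,207 − £0| = £6,207.

£6,207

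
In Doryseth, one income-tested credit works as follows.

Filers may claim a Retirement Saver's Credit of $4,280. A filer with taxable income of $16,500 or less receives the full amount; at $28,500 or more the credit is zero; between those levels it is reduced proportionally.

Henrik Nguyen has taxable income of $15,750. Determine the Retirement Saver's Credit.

Retirement Saver's Credit: $15,750 is at or below the $16,500 threshold, so the full $4,280 applies.

$4,280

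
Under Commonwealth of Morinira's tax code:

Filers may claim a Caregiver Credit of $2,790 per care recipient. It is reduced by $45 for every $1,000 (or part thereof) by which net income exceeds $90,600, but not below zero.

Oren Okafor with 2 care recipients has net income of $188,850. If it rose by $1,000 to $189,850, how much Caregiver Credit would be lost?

$45

At $188,850 — base = 2 × $2,790 = $5,580. income exceeds $90,600 by $98,250, which is 99 full-or-partial $1,000 increments; reduction = 99 × $45 = $4,455, leaving $1,125.
At $189,850 — base = 2 × $2,790 = $5,580. income exceeds $90,600 by $99,250, which is 100 full-or-partial $1,000 increments; reduction = 100 × $45 = $4,500, leaving $1,080.
Lost: $1,125 − $1,080 = $45.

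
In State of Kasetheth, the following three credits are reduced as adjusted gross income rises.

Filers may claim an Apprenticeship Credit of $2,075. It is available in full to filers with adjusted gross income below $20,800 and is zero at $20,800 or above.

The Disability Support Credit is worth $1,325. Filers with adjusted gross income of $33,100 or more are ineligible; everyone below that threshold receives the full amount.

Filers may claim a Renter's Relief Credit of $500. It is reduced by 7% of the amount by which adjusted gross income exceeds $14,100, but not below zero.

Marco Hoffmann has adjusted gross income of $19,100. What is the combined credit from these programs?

Apprenticeship Credit: $19,100 is below the $20,800 cutoff, so the full $2,075 applies.
Disability Support Credit: $19,100 is below the $33,100 cutoff, so the full $1,325 applies.
Renter's Relief Credit: 7% of the $5,000 excess over $14,100 is $350; credit = $500 − $350 = $150.
Total: $2,075 + $1,325 + $150 = $3,550.

$3,550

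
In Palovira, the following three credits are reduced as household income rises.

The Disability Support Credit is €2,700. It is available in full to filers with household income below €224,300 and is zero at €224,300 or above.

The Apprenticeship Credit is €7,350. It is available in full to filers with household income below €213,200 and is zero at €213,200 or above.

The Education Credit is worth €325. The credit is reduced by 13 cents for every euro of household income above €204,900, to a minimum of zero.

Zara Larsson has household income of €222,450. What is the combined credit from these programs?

Disability Support Credit: €222,450 is below the €224,300 cutoff, so the full €2,700 applies.
Apprenticeship Credit: €222,450 meets or exceeds the €213,200 cutoff, so the credit is €0.
Education Credit: 13% of the €17,550 excess over €204,900 is €2,281.50 ≥ base, so the credit is €0.
Total: €2,700 + €0 + €0 = €2,700.

€2,700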